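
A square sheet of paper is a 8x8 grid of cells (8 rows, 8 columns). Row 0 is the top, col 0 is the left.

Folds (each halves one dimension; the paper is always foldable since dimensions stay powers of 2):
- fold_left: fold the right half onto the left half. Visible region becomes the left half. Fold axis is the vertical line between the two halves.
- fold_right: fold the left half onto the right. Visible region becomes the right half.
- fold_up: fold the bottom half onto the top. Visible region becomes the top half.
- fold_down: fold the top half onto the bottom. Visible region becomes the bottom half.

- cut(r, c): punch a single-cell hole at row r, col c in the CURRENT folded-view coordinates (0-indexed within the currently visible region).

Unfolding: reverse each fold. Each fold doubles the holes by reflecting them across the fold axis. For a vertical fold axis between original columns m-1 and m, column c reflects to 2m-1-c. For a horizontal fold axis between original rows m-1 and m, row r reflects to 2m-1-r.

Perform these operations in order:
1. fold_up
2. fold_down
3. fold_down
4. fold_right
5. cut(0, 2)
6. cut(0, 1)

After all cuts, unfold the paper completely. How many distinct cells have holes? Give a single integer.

Op 1 fold_up: fold axis h@4; visible region now rows[0,4) x cols[0,8) = 4x8
Op 2 fold_down: fold axis h@2; visible region now rows[2,4) x cols[0,8) = 2x8
Op 3 fold_down: fold axis h@3; visible region now rows[3,4) x cols[0,8) = 1x8
Op 4 fold_right: fold axis v@4; visible region now rows[3,4) x cols[4,8) = 1x4
Op 5 cut(0, 2): punch at orig (3,6); cuts so far [(3, 6)]; region rows[3,4) x cols[4,8) = 1x4
Op 6 cut(0, 1): punch at orig (3,5); cuts so far [(3, 5), (3, 6)]; region rows[3,4) x cols[4,8) = 1x4
Unfold 1 (reflect across v@4): 4 holes -> [(3, 1), (3, 2), (3, 5), (3, 6)]
Unfold 2 (reflect across h@3): 8 holes -> [(2, 1), (2, 2), (2, 5), (2, 6), (3, 1), (3, 2), (3, 5), (3, 6)]
Unfold 3 (reflect across h@2): 16 holes -> [(0, 1), (0, 2), (0, 5), (0, 6), (1, 1), (1, 2), (1, 5), (1, 6), (2, 1), (2, 2), (2, 5), (2, 6), (3, 1), (3, 2), (3, 5), (3, 6)]
Unfold 4 (reflect across h@4): 32 holes -> [(0, 1), (0, 2), (0, 5), (0, 6), (1, 1), (1, 2), (1, 5), (1, 6), (2, 1), (2, 2), (2, 5), (2, 6), (3, 1), (3, 2), (3, 5), (3, 6), (4, 1), (4, 2), (4, 5), (4, 6), (5, 1), (5, 2), (5, 5), (5, 6), (6, 1), (6, 2), (6, 5), (6, 6), (7, 1), (7, 2), (7, 5), (7, 6)]

Answer: 32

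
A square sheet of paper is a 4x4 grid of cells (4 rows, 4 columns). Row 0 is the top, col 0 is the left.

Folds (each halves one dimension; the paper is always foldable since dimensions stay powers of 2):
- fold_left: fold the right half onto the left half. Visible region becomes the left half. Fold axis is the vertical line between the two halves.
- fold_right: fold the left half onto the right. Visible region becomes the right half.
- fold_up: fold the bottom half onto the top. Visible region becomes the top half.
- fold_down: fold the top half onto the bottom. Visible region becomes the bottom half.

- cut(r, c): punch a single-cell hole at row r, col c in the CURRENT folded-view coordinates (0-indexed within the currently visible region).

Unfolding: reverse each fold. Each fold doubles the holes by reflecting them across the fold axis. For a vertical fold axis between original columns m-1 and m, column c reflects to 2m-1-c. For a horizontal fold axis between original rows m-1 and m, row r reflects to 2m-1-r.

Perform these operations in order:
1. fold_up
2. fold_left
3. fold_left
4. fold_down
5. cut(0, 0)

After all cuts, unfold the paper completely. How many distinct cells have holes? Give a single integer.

Op 1 fold_up: fold axis h@2; visible region now rows[0,2) x cols[0,4) = 2x4
Op 2 fold_left: fold axis v@2; visible region now rows[0,2) x cols[0,2) = 2x2
Op 3 fold_left: fold axis v@1; visible region now rows[0,2) x cols[0,1) = 2x1
Op 4 fold_down: fold axis h@1; visible region now rows[1,2) x cols[0,1) = 1x1
Op 5 cut(0, 0): punch at orig (1,0); cuts so far [(1, 0)]; region rows[1,2) x cols[0,1) = 1x1
Unfold 1 (reflect across h@1): 2 holes -> [(0, 0), (1, 0)]
Unfold 2 (reflect across v@1): 4 holes -> [(0, 0), (0, 1), (1, 0), (1, 1)]
Unfold 3 (reflect across v@2): 8 holes -> [(0, 0), (0, 1), (0, 2), (0, 3), (1, 0), (1, 1), (1, 2), (1, 3)]
Unfold 4 (reflect across h@2): 16 holes -> [(0, 0), (0, 1), (0, 2), (0, 3), (1, 0), (1, 1), (1, 2), (1, 3), (2, 0), (2, 1), (2, 2), (2, 3), (3, 0), (3, 1), (3, 2), (3, 3)]

Answer: 16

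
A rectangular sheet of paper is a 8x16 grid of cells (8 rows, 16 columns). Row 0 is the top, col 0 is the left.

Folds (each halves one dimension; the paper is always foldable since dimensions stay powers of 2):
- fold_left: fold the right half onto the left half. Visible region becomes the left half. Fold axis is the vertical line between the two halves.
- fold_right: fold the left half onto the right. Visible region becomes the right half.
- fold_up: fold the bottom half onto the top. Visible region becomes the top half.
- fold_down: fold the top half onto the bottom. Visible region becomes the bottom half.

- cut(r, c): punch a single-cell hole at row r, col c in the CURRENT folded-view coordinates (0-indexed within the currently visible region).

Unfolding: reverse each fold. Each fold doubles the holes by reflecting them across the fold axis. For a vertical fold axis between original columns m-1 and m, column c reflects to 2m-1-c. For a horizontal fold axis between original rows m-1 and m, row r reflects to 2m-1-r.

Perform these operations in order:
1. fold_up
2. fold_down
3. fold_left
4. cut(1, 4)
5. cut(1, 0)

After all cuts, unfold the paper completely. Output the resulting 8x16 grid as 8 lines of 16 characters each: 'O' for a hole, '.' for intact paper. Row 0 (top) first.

Answer: O...O......O...O
................
................
O...O......O...O
O...O......O...O
................
................
O...O......O...O

Derivation:
Op 1 fold_up: fold axis h@4; visible region now rows[0,4) x cols[0,16) = 4x16
Op 2 fold_down: fold axis h@2; visible region now rows[2,4) x cols[0,16) = 2x16
Op 3 fold_left: fold axis v@8; visible region now rows[2,4) x cols[0,8) = 2x8
Op 4 cut(1, 4): punch at orig (3,4); cuts so far [(3, 4)]; region rows[2,4) x cols[0,8) = 2x8
Op 5 cut(1, 0): punch at orig (3,0); cuts so far [(3, 0), (3, 4)]; region rows[2,4) x cols[0,8) = 2x8
Unfold 1 (reflect across v@8): 4 holes -> [(3, 0), (3, 4), (3, 11), (3, 15)]
Unfold 2 (reflect across h@2): 8 holes -> [(0, 0), (0, 4), (0, 11), (0, 15), (3, 0), (3, 4), (3, 11), (3, 15)]
Unfold 3 (reflect across h@4): 16 holes -> [(0, 0), (0, 4), (0, 11), (0, 15), (3, 0), (3, 4), (3, 11), (3, 15), (4, 0), (4, 4), (4, 11), (4, 15), (7, 0), (7, 4), (7, 11), (7, 15)]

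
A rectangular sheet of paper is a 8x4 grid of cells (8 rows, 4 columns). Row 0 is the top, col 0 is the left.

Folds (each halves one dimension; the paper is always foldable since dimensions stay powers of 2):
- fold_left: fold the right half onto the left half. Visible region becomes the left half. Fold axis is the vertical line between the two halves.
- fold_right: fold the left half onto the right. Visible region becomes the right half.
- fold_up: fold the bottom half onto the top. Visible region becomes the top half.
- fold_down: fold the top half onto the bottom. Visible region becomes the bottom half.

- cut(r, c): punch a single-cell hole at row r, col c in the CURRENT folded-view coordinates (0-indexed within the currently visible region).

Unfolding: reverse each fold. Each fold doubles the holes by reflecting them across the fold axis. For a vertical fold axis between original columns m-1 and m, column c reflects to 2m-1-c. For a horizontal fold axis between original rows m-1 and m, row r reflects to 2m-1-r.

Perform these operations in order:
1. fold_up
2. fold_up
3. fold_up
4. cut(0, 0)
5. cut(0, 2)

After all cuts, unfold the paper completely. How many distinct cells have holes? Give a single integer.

Op 1 fold_up: fold axis h@4; visible region now rows[0,4) x cols[0,4) = 4x4
Op 2 fold_up: fold axis h@2; visible region now rows[0,2) x cols[0,4) = 2x4
Op 3 fold_up: fold axis h@1; visible region now rows[0,1) x cols[0,4) = 1x4
Op 4 cut(0, 0): punch at orig (0,0); cuts so far [(0, 0)]; region rows[0,1) x cols[0,4) = 1x4
Op 5 cut(0, 2): punch at orig (0,2); cuts so far [(0, 0), (0, 2)]; region rows[0,1) x cols[0,4) = 1x4
Unfold 1 (reflect across h@1): 4 holes -> [(0, 0), (0, 2), (1, 0), (1, 2)]
Unfold 2 (reflect across h@2): 8 holes -> [(0, 0), (0, 2), (1, 0), (1, 2), (2, 0), (2, 2), (3, 0), (3, 2)]
Unfold 3 (reflect across h@4): 16 holes -> [(0, 0), (0, 2), (1, 0), (1, 2), (2, 0), (2, 2), (3, 0), (3, 2), (4, 0), (4, 2), (5, 0), (5, 2), (6, 0), (6, 2), (7, 0), (7, 2)]

Answer: 16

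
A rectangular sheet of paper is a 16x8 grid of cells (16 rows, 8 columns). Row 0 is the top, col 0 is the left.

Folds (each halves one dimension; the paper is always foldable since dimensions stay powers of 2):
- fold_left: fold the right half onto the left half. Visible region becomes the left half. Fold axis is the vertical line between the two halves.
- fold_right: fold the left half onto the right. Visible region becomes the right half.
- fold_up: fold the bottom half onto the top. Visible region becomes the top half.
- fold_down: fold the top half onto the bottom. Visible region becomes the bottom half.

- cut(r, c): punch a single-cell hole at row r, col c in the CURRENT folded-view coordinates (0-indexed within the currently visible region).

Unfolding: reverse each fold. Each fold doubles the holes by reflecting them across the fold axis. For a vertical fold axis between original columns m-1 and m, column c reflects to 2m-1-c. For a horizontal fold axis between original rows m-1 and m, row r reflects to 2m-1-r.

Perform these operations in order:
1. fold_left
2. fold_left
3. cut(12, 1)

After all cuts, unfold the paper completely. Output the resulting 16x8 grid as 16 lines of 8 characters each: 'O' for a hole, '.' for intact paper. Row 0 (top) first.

Op 1 fold_left: fold axis v@4; visible region now rows[0,16) x cols[0,4) = 16x4
Op 2 fold_left: fold axis v@2; visible region now rows[0,16) x cols[0,2) = 16x2
Op 3 cut(12, 1): punch at orig (12,1); cuts so far [(12, 1)]; region rows[0,16) x cols[0,2) = 16x2
Unfold 1 (reflect across v@2): 2 holes -> [(12, 1), (12, 2)]
Unfold 2 (reflect across v@4): 4 holes -> [(12, 1), (12, 2), (12, 5), (12, 6)]

Answer: ........
........
........
........
........
........
........
........
........
........
........
........
.OO..OO.
........
........
........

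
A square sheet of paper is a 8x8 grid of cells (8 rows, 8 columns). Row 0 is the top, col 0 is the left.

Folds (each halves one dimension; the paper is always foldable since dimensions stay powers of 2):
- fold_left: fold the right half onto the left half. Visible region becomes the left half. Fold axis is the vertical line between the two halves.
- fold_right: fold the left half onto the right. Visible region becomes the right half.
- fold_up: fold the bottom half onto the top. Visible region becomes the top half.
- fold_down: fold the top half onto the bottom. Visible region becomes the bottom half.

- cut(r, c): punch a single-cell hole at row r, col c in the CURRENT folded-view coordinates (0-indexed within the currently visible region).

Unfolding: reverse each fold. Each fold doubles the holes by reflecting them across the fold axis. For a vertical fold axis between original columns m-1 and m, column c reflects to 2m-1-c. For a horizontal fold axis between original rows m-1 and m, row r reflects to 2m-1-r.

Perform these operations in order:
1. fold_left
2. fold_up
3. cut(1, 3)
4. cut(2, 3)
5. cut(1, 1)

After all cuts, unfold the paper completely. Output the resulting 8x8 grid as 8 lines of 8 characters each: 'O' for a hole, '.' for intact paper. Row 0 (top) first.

Op 1 fold_left: fold axis v@4; visible region now rows[0,8) x cols[0,4) = 8x4
Op 2 fold_up: fold axis h@4; visible region now rows[0,4) x cols[0,4) = 4x4
Op 3 cut(1, 3): punch at orig (1,3); cuts so far [(1, 3)]; region rows[0,4) x cols[0,4) = 4x4
Op 4 cut(2, 3): punch at orig (2,3); cuts so far [(1, 3), (2, 3)]; region rows[0,4) x cols[0,4) = 4x4
Op 5 cut(1, 1): punch at orig (1,1); cuts so far [(1, 1), (1, 3), (2, 3)]; region rows[0,4) x cols[0,4) = 4x4
Unfold 1 (reflect across h@4): 6 holes -> [(1, 1), (1, 3), (2, 3), (5, 3), (6, 1), (6, 3)]
Unfold 2 (reflect across v@4): 12 holes -> [(1, 1), (1, 3), (1, 4), (1, 6), (2, 3), (2, 4), (5, 3), (5, 4), (6, 1), (6, 3), (6, 4), (6, 6)]

Answer: ........
.O.OO.O.
...OO...
........
........
...OO...
.O.OO.O.
........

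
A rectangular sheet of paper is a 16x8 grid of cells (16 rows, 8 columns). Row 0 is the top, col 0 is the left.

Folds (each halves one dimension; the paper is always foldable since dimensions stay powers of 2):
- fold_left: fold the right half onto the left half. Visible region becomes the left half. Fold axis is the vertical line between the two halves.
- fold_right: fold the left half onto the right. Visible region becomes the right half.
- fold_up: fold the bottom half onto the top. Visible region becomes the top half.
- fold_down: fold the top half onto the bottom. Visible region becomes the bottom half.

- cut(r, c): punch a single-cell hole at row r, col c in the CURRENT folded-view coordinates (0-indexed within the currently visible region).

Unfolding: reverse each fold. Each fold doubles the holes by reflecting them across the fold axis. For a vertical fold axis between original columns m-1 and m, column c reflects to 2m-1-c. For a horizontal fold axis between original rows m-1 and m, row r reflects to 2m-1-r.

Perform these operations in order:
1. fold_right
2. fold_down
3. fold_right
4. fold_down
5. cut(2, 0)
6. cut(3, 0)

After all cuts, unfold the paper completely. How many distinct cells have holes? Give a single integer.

Answer: 32

Derivation:
Op 1 fold_right: fold axis v@4; visible region now rows[0,16) x cols[4,8) = 16x4
Op 2 fold_down: fold axis h@8; visible region now rows[8,16) x cols[4,8) = 8x4
Op 3 fold_right: fold axis v@6; visible region now rows[8,16) x cols[6,8) = 8x2
Op 4 fold_down: fold axis h@12; visible region now rows[12,16) x cols[6,8) = 4x2
Op 5 cut(2, 0): punch at orig (14,6); cuts so far [(14, 6)]; region rows[12,16) x cols[6,8) = 4x2
Op 6 cut(3, 0): punch at orig (15,6); cuts so far [(14, 6), (15, 6)]; region rows[12,16) x cols[6,8) = 4x2
Unfold 1 (reflect across h@12): 4 holes -> [(8, 6), (9, 6), (14, 6), (15, 6)]
Unfold 2 (reflect across v@6): 8 holes -> [(8, 5), (8, 6), (9, 5), (9, 6), (14, 5), (14, 6), (15, 5), (15, 6)]
Unfold 3 (reflect across h@8): 16 holes -> [(0, 5), (0, 6), (1, 5), (1, 6), (6, 5), (6, 6), (7, 5), (7, 6), (8, 5), (8, 6), (9, 5), (9, 6), (14, 5), (14, 6), (15, 5), (15, 6)]
Unfold 4 (reflect across v@4): 32 holes -> [(0, 1), (0, 2), (0, 5), (0, 6), (1, 1), (1, 2), (1, 5), (1, 6), (6, 1), (6, 2), (6, 5), (6, 6), (7, 1), (7, 2), (7, 5), (7, 6), (8, 1), (8, 2), (8, 5), (8, 6), (9, 1), (9, 2), (9, 5), (9, 6), (14, 1), (14, 2), (14, 5), (14, 6), (15, 1), (15, 2), (15, 5), (15, 6)]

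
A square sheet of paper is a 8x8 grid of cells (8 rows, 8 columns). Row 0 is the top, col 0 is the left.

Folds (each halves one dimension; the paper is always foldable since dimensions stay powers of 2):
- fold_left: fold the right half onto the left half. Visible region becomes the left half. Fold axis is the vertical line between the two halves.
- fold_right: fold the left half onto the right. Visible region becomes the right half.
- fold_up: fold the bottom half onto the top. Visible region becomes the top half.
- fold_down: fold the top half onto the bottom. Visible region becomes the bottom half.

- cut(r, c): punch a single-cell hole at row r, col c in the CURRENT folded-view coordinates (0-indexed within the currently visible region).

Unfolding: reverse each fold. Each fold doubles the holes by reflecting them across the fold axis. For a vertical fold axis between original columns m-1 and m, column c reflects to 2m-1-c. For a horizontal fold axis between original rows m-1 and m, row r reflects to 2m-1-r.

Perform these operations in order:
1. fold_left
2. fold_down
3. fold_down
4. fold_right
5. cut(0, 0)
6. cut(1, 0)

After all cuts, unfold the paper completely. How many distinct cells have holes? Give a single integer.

Op 1 fold_left: fold axis v@4; visible region now rows[0,8) x cols[0,4) = 8x4
Op 2 fold_down: fold axis h@4; visible region now rows[4,8) x cols[0,4) = 4x4
Op 3 fold_down: fold axis h@6; visible region now rows[6,8) x cols[0,4) = 2x4
Op 4 fold_right: fold axis v@2; visible region now rows[6,8) x cols[2,4) = 2x2
Op 5 cut(0, 0): punch at orig (6,2); cuts so far [(6, 2)]; region rows[6,8) x cols[2,4) = 2x2
Op 6 cut(1, 0): punch at orig (7,2); cuts so far [(6, 2), (7, 2)]; region rows[6,8) x cols[2,4) = 2x2
Unfold 1 (reflect across v@2): 4 holes -> [(6, 1), (6, 2), (7, 1), (7, 2)]
Unfold 2 (reflect across h@6): 8 holes -> [(4, 1), (4, 2), (5, 1), (5, 2), (6, 1), (6, 2), (7, 1), (7, 2)]
Unfold 3 (reflect across h@4): 16 holes -> [(0, 1), (0, 2), (1, 1), (1, 2), (2, 1), (2, 2), (3, 1), (3, 2), (4, 1), (4, 2), (5, 1), (5, 2), (6, 1), (6, 2), (7, 1), (7, 2)]
Unfold 4 (reflect across v@4): 32 holes -> [(0, 1), (0, 2), (0, 5), (0, 6), (1, 1), (1, 2), (1, 5), (1, 6), (2, 1), (2, 2), (2, 5), (2, 6), (3, 1), (3, 2), (3, 5), (3, 6), (4, 1), (4, 2), (4, 5), (4, 6), (5, 1), (5, 2), (5, 5), (5, 6), (6, 1), (6, 2), (6, 5), (6, 6), (7, 1), (7, 2), (7, 5), (7, 6)]

Answer: 32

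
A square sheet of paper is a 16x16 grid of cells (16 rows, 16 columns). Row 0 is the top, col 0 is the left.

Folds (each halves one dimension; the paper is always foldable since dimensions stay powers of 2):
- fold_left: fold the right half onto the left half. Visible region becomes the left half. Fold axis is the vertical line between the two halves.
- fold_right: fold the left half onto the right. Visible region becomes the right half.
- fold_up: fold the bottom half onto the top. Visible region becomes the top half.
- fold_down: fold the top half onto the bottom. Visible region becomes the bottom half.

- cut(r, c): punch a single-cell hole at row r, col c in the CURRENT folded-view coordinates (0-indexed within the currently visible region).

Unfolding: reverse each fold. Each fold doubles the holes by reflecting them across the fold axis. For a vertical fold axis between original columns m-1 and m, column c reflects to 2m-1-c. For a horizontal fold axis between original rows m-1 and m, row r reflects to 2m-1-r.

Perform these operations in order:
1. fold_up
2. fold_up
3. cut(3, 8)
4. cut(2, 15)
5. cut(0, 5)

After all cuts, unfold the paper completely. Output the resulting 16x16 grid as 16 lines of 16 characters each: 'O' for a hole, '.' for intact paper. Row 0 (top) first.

Answer: .....O..........
................
...............O
........O.......
........O.......
...............O
................
.....O..........
.....O..........
................
...............O
........O.......
........O.......
...............O
................
.....O..........

Derivation:
Op 1 fold_up: fold axis h@8; visible region now rows[0,8) x cols[0,16) = 8x16
Op 2 fold_up: fold axis h@4; visible region now rows[0,4) x cols[0,16) = 4x16
Op 3 cut(3, 8): punch at orig (3,8); cuts so far [(3, 8)]; region rows[0,4) x cols[0,16) = 4x16
Op 4 cut(2, 15): punch at orig (2,15); cuts so far [(2, 15), (3, 8)]; region rows[0,4) x cols[0,16) = 4x16
Op 5 cut(0, 5): punch at orig (0,5); cuts so far [(0, 5), (2, 15), (3, 8)]; region rows[0,4) x cols[0,16) = 4x16
Unfold 1 (reflect across h@4): 6 holes -> [(0, 5), (2, 15), (3, 8), (4, 8), (5, 15), (7, 5)]
Unfold 2 (reflect across h@8): 12 holes -> [(0, 5), (2, 15), (3, 8), (4, 8), (5, 15), (7, 5), (8, 5), (10, 15), (11, 8), (12, 8), (13, 15), (15, 5)]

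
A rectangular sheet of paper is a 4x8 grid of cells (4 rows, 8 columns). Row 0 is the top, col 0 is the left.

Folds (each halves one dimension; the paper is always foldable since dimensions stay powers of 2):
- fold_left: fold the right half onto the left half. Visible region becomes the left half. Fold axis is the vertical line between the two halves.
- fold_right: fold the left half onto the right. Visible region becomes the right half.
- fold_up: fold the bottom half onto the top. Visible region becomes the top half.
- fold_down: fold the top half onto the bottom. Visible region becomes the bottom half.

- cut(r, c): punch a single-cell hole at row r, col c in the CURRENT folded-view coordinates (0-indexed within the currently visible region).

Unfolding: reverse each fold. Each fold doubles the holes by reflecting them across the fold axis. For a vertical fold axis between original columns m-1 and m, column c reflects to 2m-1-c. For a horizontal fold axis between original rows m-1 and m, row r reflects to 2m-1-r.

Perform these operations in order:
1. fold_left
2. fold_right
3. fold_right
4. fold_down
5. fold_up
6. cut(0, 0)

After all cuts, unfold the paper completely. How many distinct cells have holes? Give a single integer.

Answer: 32

Derivation:
Op 1 fold_left: fold axis v@4; visible region now rows[0,4) x cols[0,4) = 4x4
Op 2 fold_right: fold axis v@2; visible region now rows[0,4) x cols[2,4) = 4x2
Op 3 fold_right: fold axis v@3; visible region now rows[0,4) x cols[3,4) = 4x1
Op 4 fold_down: fold axis h@2; visible region now rows[2,4) x cols[3,4) = 2x1
Op 5 fold_up: fold axis h@3; visible region now rows[2,3) x cols[3,4) = 1x1
Op 6 cut(0, 0): punch at orig (2,3); cuts so far [(2, 3)]; region rows[2,3) x cols[3,4) = 1x1
Unfold 1 (reflect across h@3): 2 holes -> [(2, 3), (3, 3)]
Unfold 2 (reflect across h@2): 4 holes -> [(0, 3), (1, 3), (2, 3), (3, 3)]
Unfold 3 (reflect across v@3): 8 holes -> [(0, 2), (0, 3), (1, 2), (1, 3), (2, 2), (2, 3), (3, 2), (3, 3)]
Unfold 4 (reflect across v@2): 16 holes -> [(0, 0), (0, 1), (0, 2), (0, 3), (1, 0), (1, 1), (1, 2), (1, 3), (2, 0), (2, 1), (2, 2), (2, 3), (3, 0), (3, 1), (3, 2), (3, 3)]
Unfold 5 (reflect across v@4): 32 holes -> [(0, 0), (0, 1), (0, 2), (0, 3), (0, 4), (0, 5), (0, 6), (0, 7), (1, 0), (1, 1), (1, 2), (1, 3), (1, 4), (1, 5), (1, 6), (1, 7), (2, 0), (2, 1), (2, 2), (2, 3), (2, 4), (2, 5), (2, 6), (2, 7), (3, 0), (3, 1), (3, 2), (3, 3), (3, 4), (3, 5), (3, 6), (3, 7)]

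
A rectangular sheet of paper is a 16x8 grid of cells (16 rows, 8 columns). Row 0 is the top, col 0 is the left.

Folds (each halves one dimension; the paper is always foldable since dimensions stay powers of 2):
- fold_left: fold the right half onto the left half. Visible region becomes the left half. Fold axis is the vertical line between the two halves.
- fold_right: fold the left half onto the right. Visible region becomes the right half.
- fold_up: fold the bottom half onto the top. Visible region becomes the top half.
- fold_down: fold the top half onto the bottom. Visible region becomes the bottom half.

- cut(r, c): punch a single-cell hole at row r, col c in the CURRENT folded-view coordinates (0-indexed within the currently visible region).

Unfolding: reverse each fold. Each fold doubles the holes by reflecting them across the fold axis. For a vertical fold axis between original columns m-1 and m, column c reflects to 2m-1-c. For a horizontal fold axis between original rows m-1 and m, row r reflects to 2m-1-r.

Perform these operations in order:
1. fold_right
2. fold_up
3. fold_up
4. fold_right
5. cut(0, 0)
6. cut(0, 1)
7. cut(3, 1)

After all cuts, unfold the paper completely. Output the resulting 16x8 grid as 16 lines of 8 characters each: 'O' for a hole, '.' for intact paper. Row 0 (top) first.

Op 1 fold_right: fold axis v@4; visible region now rows[0,16) x cols[4,8) = 16x4
Op 2 fold_up: fold axis h@8; visible region now rows[0,8) x cols[4,8) = 8x4
Op 3 fold_up: fold axis h@4; visible region now rows[0,4) x cols[4,8) = 4x4
Op 4 fold_right: fold axis v@6; visible region now rows[0,4) x cols[6,8) = 4x2
Op 5 cut(0, 0): punch at orig (0,6); cuts so far [(0, 6)]; region rows[0,4) x cols[6,8) = 4x2
Op 6 cut(0, 1): punch at orig (0,7); cuts so far [(0, 6), (0, 7)]; region rows[0,4) x cols[6,8) = 4x2
Op 7 cut(3, 1): punch at orig (3,7); cuts so far [(0, 6), (0, 7), (3, 7)]; region rows[0,4) x cols[6,8) = 4x2
Unfold 1 (reflect across v@6): 6 holes -> [(0, 4), (0, 5), (0, 6), (0, 7), (3, 4), (3, 7)]
Unfold 2 (reflect across h@4): 12 holes -> [(0, 4), (0, 5), (0, 6), (0, 7), (3, 4), (3, 7), (4, 4), (4, 7), (7, 4), (7, 5), (7, 6), (7, 7)]
Unfold 3 (reflect across h@8): 24 holes -> [(0, 4), (0, 5), (0, 6), (0, 7), (3, 4), (3, 7), (4, 4), (4, 7), (7, 4), (7, 5), (7, 6), (7, 7), (8, 4), (8, 5), (8, 6), (8, 7), (11, 4), (11, 7), (12, 4), (12, 7), (15, 4), (15, 5), (15, 6), (15, 7)]
Unfold 4 (reflect across v@4): 48 holes -> [(0, 0), (0, 1), (0, 2), (0, 3), (0, 4), (0, 5), (0, 6), (0, 7), (3, 0), (3, 3), (3, 4), (3, 7), (4, 0), (4, 3), (4, 4), (4, 7), (7, 0), (7, 1), (7, 2), (7, 3), (7, 4), (7, 5), (7, 6), (7, 7), (8, 0), (8, 1), (8, 2), (8, 3), (8, 4), (8, 5), (8, 6), (8, 7), (11, 0), (11, 3), (11, 4), (11, 7), (12, 0), (12, 3), (12, 4), (12, 7), (15, 0), (15, 1), (15, 2), (15, 3), (15, 4), (15, 5), (15, 6), (15, 7)]

Answer: OOOOOOOO
........
........
O..OO..O
O..OO..O
........
........
OOOOOOOO
OOOOOOOO
........
........
O..OO..O
O..OO..O
........
........
OOOOOOOO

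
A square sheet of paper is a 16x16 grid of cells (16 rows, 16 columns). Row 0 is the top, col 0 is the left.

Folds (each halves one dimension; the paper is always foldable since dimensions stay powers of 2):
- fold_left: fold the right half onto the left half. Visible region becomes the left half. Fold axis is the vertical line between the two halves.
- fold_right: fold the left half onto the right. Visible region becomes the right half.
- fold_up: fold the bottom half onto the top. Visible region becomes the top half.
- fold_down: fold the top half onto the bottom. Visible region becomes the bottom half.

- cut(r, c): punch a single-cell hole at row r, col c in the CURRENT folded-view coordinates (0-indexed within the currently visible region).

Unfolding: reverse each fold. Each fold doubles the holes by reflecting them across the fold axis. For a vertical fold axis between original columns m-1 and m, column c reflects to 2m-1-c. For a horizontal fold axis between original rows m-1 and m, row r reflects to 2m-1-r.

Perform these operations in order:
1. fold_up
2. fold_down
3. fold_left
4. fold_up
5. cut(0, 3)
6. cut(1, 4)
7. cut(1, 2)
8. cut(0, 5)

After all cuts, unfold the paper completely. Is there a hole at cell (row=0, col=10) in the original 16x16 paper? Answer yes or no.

Op 1 fold_up: fold axis h@8; visible region now rows[0,8) x cols[0,16) = 8x16
Op 2 fold_down: fold axis h@4; visible region now rows[4,8) x cols[0,16) = 4x16
Op 3 fold_left: fold axis v@8; visible region now rows[4,8) x cols[0,8) = 4x8
Op 4 fold_up: fold axis h@6; visible region now rows[4,6) x cols[0,8) = 2x8
Op 5 cut(0, 3): punch at orig (4,3); cuts so far [(4, 3)]; region rows[4,6) x cols[0,8) = 2x8
Op 6 cut(1, 4): punch at orig (5,4); cuts so far [(4, 3), (5, 4)]; region rows[4,6) x cols[0,8) = 2x8
Op 7 cut(1, 2): punch at orig (5,2); cuts so far [(4, 3), (5, 2), (5, 4)]; region rows[4,6) x cols[0,8) = 2x8
Op 8 cut(0, 5): punch at orig (4,5); cuts so far [(4, 3), (4, 5), (5, 2), (5, 4)]; region rows[4,6) x cols[0,8) = 2x8
Unfold 1 (reflect across h@6): 8 holes -> [(4, 3), (4, 5), (5, 2), (5, 4), (6, 2), (6, 4), (7, 3), (7, 5)]
Unfold 2 (reflect across v@8): 16 holes -> [(4, 3), (4, 5), (4, 10), (4, 12), (5, 2), (5, 4), (5, 11), (5, 13), (6, 2), (6, 4), (6, 11), (6, 13), (7, 3), (7, 5), (7, 10), (7, 12)]
Unfold 3 (reflect across h@4): 32 holes -> [(0, 3), (0, 5), (0, 10), (0, 12), (1, 2), (1, 4), (1, 11), (1, 13), (2, 2), (2, 4), (2, 11), (2, 13), (3, 3), (3, 5), (3, 10), (3, 12), (4, 3), (4, 5), (4, 10), (4, 12), (5, 2), (5, 4), (5, 11), (5, 13), (6, 2), (6, 4), (6, 11), (6, 13), (7, 3), (7, 5), (7, 10), (7, 12)]
Unfold 4 (reflect across h@8): 64 holes -> [(0, 3), (0, 5), (0, 10), (0, 12), (1, 2), (1, 4), (1, 11), (1, 13), (2, 2), (2, 4), (2, 11), (2, 13), (3, 3), (3, 5), (3, 10), (3, 12), (4, 3), (4, 5), (4, 10), (4, 12), (5, 2), (5, 4), (5, 11), (5, 13), (6, 2), (6, 4), (6, 11), (6, 13), (7, 3), (7, 5), (7, 10), (7, 12), (8, 3), (8, 5), (8, 10), (8, 12), (9, 2), (9, 4), (9, 11), (9, 13), (10, 2), (10, 4), (10, 11), (10, 13), (11, 3), (11, 5), (11, 10), (11, 12), (12, 3), (12, 5), (12, 10), (12, 12), (13, 2), (13, 4), (13, 11), (13, 13), (14, 2), (14, 4), (14, 11), (14, 13), (15, 3), (15, 5), (15, 10), (15, 12)]
Holes: [(0, 3), (0, 5), (0, 10), (0, 12), (1, 2), (1, 4), (1, 11), (1, 13), (2, 2), (2, 4), (2, 11), (2, 13), (3, 3), (3, 5), (3, 10), (3, 12), (4, 3), (4, 5), (4, 10), (4, 12), (5, 2), (5, 4), (5, 11), (5, 13), (6, 2), (6, 4), (6, 11), (6, 13), (7, 3), (7, 5), (7, 10), (7, 12), (8, 3), (8, 5), (8, 10), (8, 12), (9, 2), (9, 4), (9, 11), (9, 13), (10, 2), (10, 4), (10, 11), (10, 13), (11, 3), (11, 5), (11, 10), (11, 12), (12, 3), (12, 5), (12, 10), (12, 12), (13, 2), (13, 4), (13, 11), (13, 13), (14, 2), (14, 4), (14, 11), (14, 13), (15, 3), (15, 5), (15, 10), (15, 12)]

Answer: yes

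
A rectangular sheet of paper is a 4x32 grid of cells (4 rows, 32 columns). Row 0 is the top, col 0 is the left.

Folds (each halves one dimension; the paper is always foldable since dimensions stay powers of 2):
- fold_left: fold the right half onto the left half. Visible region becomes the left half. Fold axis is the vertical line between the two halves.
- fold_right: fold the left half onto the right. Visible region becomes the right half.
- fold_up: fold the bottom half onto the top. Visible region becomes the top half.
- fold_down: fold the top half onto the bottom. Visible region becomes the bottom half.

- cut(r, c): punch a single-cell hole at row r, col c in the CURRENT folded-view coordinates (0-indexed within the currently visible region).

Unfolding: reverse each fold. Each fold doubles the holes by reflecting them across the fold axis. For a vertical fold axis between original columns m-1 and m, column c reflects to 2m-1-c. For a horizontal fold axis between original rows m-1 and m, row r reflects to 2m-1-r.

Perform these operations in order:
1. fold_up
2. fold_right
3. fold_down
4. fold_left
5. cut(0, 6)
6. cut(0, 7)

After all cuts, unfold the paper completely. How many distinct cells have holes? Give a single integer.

Op 1 fold_up: fold axis h@2; visible region now rows[0,2) x cols[0,32) = 2x32
Op 2 fold_right: fold axis v@16; visible region now rows[0,2) x cols[16,32) = 2x16
Op 3 fold_down: fold axis h@1; visible region now rows[1,2) x cols[16,32) = 1x16
Op 4 fold_left: fold axis v@24; visible region now rows[1,2) x cols[16,24) = 1x8
Op 5 cut(0, 6): punch at orig (1,22); cuts so far [(1, 22)]; region rows[1,2) x cols[16,24) = 1x8
Op 6 cut(0, 7): punch at orig (1,23); cuts so far [(1, 22), (1, 23)]; region rows[1,2) x cols[16,24) = 1x8
Unfold 1 (reflect across v@24): 4 holes -> [(1, 22), (1, 23), (1, 24), (1, 25)]
Unfold 2 (reflect across h@1): 8 holes -> [(0, 22), (0, 23), (0, 24), (0, 25), (1, 22), (1, 23), (1, 24), (1, 25)]
Unfold 3 (reflect across v@16): 16 holes -> [(0, 6), (0, 7), (0, 8), (0, 9), (0, 22), (0, 23), (0, 24), (0, 25), (1, 6), (1, 7), (1, 8), (1, 9), (1, 22), (1, 23), (1, 24), (1, 25)]
Unfold 4 (reflect across h@2): 32 holes -> [(0, 6), (0, 7), (0, 8), (0, 9), (0, 22), (0, 23), (0, 24), (0, 25), (1, 6), (1, 7), (1, 8), (1, 9), (1, 22), (1, 23), (1, 24), (1, 25), (2, 6), (2, 7), (2, 8), (2, 9), (2, 22), (2, 23), (2, 24), (2, 25), (3, 6), (3, 7), (3, 8), (3, 9), (3, 22), (3, 23), (3, 24), (3, 25)]

Answer: 32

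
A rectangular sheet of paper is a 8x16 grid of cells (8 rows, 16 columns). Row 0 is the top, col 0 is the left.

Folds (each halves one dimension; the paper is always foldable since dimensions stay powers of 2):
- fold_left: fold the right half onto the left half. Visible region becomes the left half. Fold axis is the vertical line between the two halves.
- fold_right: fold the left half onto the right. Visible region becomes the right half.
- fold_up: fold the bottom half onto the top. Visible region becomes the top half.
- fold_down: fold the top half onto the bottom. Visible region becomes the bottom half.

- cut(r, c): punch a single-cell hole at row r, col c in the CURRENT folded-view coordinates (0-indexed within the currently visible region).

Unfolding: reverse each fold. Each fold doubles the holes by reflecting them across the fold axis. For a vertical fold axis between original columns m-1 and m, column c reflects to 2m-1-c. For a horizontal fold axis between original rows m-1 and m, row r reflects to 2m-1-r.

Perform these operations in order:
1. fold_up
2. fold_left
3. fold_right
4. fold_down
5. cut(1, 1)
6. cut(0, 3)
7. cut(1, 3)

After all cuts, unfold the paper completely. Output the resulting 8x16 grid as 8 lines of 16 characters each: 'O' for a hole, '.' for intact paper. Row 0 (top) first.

Answer: O.O..O.OO.O..O.O
O......OO......O
O......OO......O
O.O..O.OO.O..O.O
O.O..O.OO.O..O.O
O......OO......O
O......OO......O
O.O..O.OO.O..O.O

Derivation:
Op 1 fold_up: fold axis h@4; visible region now rows[0,4) x cols[0,16) = 4x16
Op 2 fold_left: fold axis v@8; visible region now rows[0,4) x cols[0,8) = 4x8
Op 3 fold_right: fold axis v@4; visible region now rows[0,4) x cols[4,8) = 4x4
Op 4 fold_down: fold axis h@2; visible region now rows[2,4) x cols[4,8) = 2x4
Op 5 cut(1, 1): punch at orig (3,5); cuts so far [(3, 5)]; region rows[2,4) x cols[4,8) = 2x4
Op 6 cut(0, 3): punch at orig (2,7); cuts so far [(2, 7), (3, 5)]; region rows[2,4) x cols[4,8) = 2x4
Op 7 cut(1, 3): punch at orig (3,7); cuts so far [(2, 7), (3, 5), (3, 7)]; region rows[2,4) x cols[4,8) = 2x4
Unfold 1 (reflect across h@2): 6 holes -> [(0, 5), (0, 7), (1, 7), (2, 7), (3, 5), (3, 7)]
Unfold 2 (reflect across v@4): 12 holes -> [(0, 0), (0, 2), (0, 5), (0, 7), (1, 0), (1, 7), (2, 0), (2, 7), (3, 0), (3, 2), (3, 5), (3, 7)]
Unfold 3 (reflect across v@8): 24 holes -> [(0, 0), (0, 2), (0, 5), (0, 7), (0, 8), (0, 10), (0, 13), (0, 15), (1, 0), (1, 7), (1, 8), (1, 15), (2, 0), (2, 7), (2, 8), (2, 15), (3, 0), (3, 2), (3, 5), (3, 7), (3, 8), (3, 10), (3, 13), (3, 15)]
Unfold 4 (reflect across h@4): 48 holes -> [(0, 0), (0, 2), (0, 5), (0, 7), (0, 8), (0, 10), (0, 13), (0, 15), (1, 0), (1, 7), (1, 8), (1, 15), (2, 0), (2, 7), (2, 8), (2, 15), (3, 0), (3, 2), (3, 5), (3, 7), (3, 8), (3, 10), (3, 13), (3, 15), (4, 0), (4, 2), (4, 5), (4, 7), (4, 8), (4, 10), (4, 13), (4, 15), (5, 0), (5, 7), (5, 8), (5, 15), (6, 0), (6, 7), (6, 8), (6, 15), (7, 0), (7, 2), (7, 5), (7, 7), (7, 8), (7, 10), (7, 13), (7, 15)]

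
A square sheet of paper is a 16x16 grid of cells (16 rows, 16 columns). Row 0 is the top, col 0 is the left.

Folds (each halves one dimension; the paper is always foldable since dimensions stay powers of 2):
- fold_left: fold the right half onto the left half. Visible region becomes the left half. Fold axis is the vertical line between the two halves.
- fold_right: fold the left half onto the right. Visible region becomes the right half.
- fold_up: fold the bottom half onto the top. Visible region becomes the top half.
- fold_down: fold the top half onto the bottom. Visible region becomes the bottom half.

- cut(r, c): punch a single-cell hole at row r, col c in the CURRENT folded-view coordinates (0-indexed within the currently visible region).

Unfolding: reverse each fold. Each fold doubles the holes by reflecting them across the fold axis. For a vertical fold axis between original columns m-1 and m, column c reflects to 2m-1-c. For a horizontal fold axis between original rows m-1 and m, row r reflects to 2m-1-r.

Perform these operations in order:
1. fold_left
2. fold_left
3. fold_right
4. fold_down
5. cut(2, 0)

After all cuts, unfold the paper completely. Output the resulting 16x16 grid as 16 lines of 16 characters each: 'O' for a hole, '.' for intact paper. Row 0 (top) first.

Answer: ................
................
................
................
................
.OO..OO..OO..OO.
................
................
................
................
.OO..OO..OO..OO.
................
................
................
................
................

Derivation:
Op 1 fold_left: fold axis v@8; visible region now rows[0,16) x cols[0,8) = 16x8
Op 2 fold_left: fold axis v@4; visible region now rows[0,16) x cols[0,4) = 16x4
Op 3 fold_right: fold axis v@2; visible region now rows[0,16) x cols[2,4) = 16x2
Op 4 fold_down: fold axis h@8; visible region now rows[8,16) x cols[2,4) = 8x2
Op 5 cut(2, 0): punch at orig (10,2); cuts so far [(10, 2)]; region rows[8,16) x cols[2,4) = 8x2
Unfold 1 (reflect across h@8): 2 holes -> [(5, 2), (10, 2)]
Unfold 2 (reflect across v@2): 4 holes -> [(5, 1), (5, 2), (10, 1), (10, 2)]
Unfold 3 (reflect across v@4): 8 holes -> [(5, 1), (5, 2), (5, 5), (5, 6), (10, 1), (10, 2), (10, 5), (10, 6)]
Unfold 4 (reflect across v@8): 16 holes -> [(5, 1), (5, 2), (5, 5), (5, 6), (5, 9), (5, 10), (5, 13), (5, 14), (10, 1), (10, 2), (10, 5), (10, 6), (10, 9), (10, 10), (10, 13), (10, 14)]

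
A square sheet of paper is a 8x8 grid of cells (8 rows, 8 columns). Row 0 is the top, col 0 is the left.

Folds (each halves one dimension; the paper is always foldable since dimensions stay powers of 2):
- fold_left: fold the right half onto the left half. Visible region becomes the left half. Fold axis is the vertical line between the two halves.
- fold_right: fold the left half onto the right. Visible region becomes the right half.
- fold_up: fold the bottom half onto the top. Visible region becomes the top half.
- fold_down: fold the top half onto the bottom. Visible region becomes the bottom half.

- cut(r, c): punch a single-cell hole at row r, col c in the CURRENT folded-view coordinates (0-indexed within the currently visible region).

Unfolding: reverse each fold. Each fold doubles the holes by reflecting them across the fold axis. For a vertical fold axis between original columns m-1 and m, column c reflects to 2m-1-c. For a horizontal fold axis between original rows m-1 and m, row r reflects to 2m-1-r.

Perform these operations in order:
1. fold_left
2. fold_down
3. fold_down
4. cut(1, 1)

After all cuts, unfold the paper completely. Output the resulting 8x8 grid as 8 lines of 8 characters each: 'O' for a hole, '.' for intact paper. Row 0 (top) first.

Op 1 fold_left: fold axis v@4; visible region now rows[0,8) x cols[0,4) = 8x4
Op 2 fold_down: fold axis h@4; visible region now rows[4,8) x cols[0,4) = 4x4
Op 3 fold_down: fold axis h@6; visible region now rows[6,8) x cols[0,4) = 2x4
Op 4 cut(1, 1): punch at orig (7,1); cuts so far [(7, 1)]; region rows[6,8) x cols[0,4) = 2x4
Unfold 1 (reflect across h@6): 2 holes -> [(4, 1), (7, 1)]
Unfold 2 (reflect across h@4): 4 holes -> [(0, 1), (3, 1), (4, 1), (7, 1)]
Unfold 3 (reflect across v@4): 8 holes -> [(0, 1), (0, 6), (3, 1), (3, 6), (4, 1), (4, 6), (7, 1), (7, 6)]

Answer: .O....O.
........
........
.O....O.
.O....O.
........
........
.O....O.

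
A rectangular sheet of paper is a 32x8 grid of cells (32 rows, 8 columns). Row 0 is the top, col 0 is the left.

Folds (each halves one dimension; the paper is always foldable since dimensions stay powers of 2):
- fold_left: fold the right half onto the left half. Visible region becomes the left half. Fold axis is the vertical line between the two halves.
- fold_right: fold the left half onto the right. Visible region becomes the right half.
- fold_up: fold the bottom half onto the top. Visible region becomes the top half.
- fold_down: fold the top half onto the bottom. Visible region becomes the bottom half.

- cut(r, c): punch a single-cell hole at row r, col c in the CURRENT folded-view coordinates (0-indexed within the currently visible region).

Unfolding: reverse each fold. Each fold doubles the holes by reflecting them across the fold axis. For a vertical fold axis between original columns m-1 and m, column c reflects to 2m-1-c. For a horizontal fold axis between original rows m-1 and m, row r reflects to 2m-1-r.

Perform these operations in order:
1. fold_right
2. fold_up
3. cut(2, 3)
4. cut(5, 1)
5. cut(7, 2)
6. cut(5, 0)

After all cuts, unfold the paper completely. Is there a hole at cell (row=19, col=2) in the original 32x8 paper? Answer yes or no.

Answer: no

Derivation:
Op 1 fold_right: fold axis v@4; visible region now rows[0,32) x cols[4,8) = 32x4
Op 2 fold_up: fold axis h@16; visible region now rows[0,16) x cols[4,8) = 16x4
Op 3 cut(2, 3): punch at orig (2,7); cuts so far [(2, 7)]; region rows[0,16) x cols[4,8) = 16x4
Op 4 cut(5, 1): punch at orig (5,5); cuts so far [(2, 7), (5, 5)]; region rows[0,16) x cols[4,8) = 16x4
Op 5 cut(7, 2): punch at orig (7,6); cuts so far [(2, 7), (5, 5), (7, 6)]; region rows[0,16) x cols[4,8) = 16x4
Op 6 cut(5, 0): punch at orig (5,4); cuts so far [(2, 7), (5, 4), (5, 5), (7, 6)]; region rows[0,16) x cols[4,8) = 16x4
Unfold 1 (reflect across h@16): 8 holes -> [(2, 7), (5, 4), (5, 5), (7, 6), (24, 6), (26, 4), (26, 5), (29, 7)]
Unfold 2 (reflect across v@4): 16 holes -> [(2, 0), (2, 7), (5, 2), (5, 3), (5, 4), (5, 5), (7, 1), (7, 6), (24, 1), (24, 6), (26, 2), (26, 3), (26, 4), (26, 5), (29, 0), (29, 7)]
Holes: [(2, 0), (2, 7), (5, 2), (5, 3), (5, 4), (5, 5), (7, 1), (7, 6), (24, 1), (24, 6), (26, 2), (26, 3), (26, 4), (26, 5), (29, 0), (29, 7)]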